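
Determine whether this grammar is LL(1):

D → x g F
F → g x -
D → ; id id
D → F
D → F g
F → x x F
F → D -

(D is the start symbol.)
Relevant sets:
  FIRST(F) = { ';', 'g', 'x' }
  FIRST(D) = { ';', 'g', 'x' }

For D:
  PREDICT(D → x g F) = { 'x' }
  PREDICT(D → ';' id id) = { ';' }
  PREDICT(D → F) = { ';', 'g', 'x' }
  PREDICT(D → F g) = { ';', 'g', 'x' }
For F:
  PREDICT(F → g x '-') = { 'g' }
  PREDICT(F → x x F) = { 'x' }
  PREDICT(F → D '-') = { ';', 'g', 'x' }

Conflict found: Predict set conflict for D: { 'x' }
The grammar is NOT LL(1).

Answer: No. Predict set conflict for D: { 'x' }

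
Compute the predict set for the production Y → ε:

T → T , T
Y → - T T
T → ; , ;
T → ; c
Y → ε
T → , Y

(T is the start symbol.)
PREDICT(Y → ε) = (FIRST(RHS) \ {ε}) ∪ (FOLLOW(Y) if ε ∈ FIRST(RHS), i.e. RHS ⇒* ε)
The right-hand side is ε (FIRST(ε) = { ε }), so the predict set is FOLLOW(Y) = { $, ',', ';' }
PREDICT(Y → ε) = { $, ',', ';' }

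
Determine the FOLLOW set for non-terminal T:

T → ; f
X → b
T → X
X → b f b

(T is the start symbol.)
{ $ }

To compute FOLLOW(T), find every occurrence of T on a right-hand side N → α T β: add FIRST(β) \ {ε}, and if β is empty or nullable also add FOLLOW(N). Iterate to a fixed point.

T is the start symbol, so $ ∈ FOLLOW(T).
T does not occur on any right-hand side.

Taking the union: FOLLOW(T) = { $ }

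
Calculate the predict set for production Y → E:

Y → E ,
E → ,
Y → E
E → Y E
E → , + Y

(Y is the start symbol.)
{ ',' }

PREDICT(Y → E) = (FIRST(RHS) \ {ε}) ∪ (FOLLOW(Y) if ε ∈ FIRST(RHS), i.e. RHS ⇒* ε)
FIRST(E) = { ',' }
FIRST(E) = { ',' }
ε ∉ FIRST(E), so FOLLOW(Y) is not added.
PREDICT(Y → E) = { ',' }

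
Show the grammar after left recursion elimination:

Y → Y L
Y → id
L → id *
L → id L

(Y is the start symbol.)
Y is directly left-recursive. The standard transformation for
  A → A α₁ | ... | A α_m | β₁ | ... | β_n
is
  A  → β₁ A' | ... | β_n A'
  A' → α₁ A' | ... | α_m A' | ε

Y → id becomes Y → id Y'
Y → Y L becomes Y' → L Y'
Add Y' → ε

Productions for other non-terminals are unchanged:
  L → id *
  L → id L

Resulting grammar:
Y → id Y'
Y' → L Y'
Y' → ε
L → id *
L → id L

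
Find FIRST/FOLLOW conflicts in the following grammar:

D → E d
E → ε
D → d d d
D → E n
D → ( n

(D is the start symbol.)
Nullable non-terminals: E.
E has a nullable alternative but only one production, so nothing to check.

D has no nullable alternative, so no FIRST/FOLLOW check is needed there.

No FIRST/FOLLOW conflicts found.

Answer: No FIRST/FOLLOW conflicts.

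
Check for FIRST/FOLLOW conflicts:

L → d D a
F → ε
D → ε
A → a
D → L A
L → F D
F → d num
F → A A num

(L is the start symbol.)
Yes. F → d num with FOLLOW(F) on { 'd' }; F → A A num with FOLLOW(F) on { 'a' }; D → L A with FOLLOW(D) on { 'a' }

Nullable non-terminals: D, F, L.
FIRST sets used below: FIRST(L) = { 'a', 'd', ε }, FIRST(A) = { 'a' }, FIRST(F) = { 'a', 'd', ε }, FIRST(D) = { 'a', 'd', ε }

D: nullable alternative(s) D → ε; FOLLOW(D) = { $, 'a' }
  D → ε: FIRST \ {ε} = { } — this is the only nullable alternative, skip
  D → L A: FIRST \ {ε} = { 'a', 'd' } — overlaps FOLLOW(D) on { 'a' }: CONFLICT

F: nullable alternative(s) F → ε; FOLLOW(F) = { $, 'a', 'd' }
  F → ε: FIRST \ {ε} = { } — this is the only nullable alternative, skip
  F → d num: FIRST \ {ε} = { 'd' } — overlaps FOLLOW(F) on { 'd' }: CONFLICT
  F → A A num: FIRST \ {ε} = { 'a' } — overlaps FOLLOW(F) on { 'a' }: CONFLICT

L: nullable alternative(s) L → F D; FOLLOW(L) = { $, 'a' }
  L → d D a: FIRST \ {ε} = { 'd' } — disjoint from FOLLOW(L)
  L → F D: FIRST \ {ε} = { 'a', 'd' } — this is the only nullable alternative, skip

A has no nullable alternative, so no FIRST/FOLLOW check is needed there.

So the grammar has 3 FIRST/FOLLOW conflicts (marked CONFLICT above).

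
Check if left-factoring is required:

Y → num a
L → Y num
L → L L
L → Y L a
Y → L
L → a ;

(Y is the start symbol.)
Left-factoring is needed when two productions for the same non-terminal
share a common prefix on the right-hand side.

Productions for Y:
  Y → num a
  Y → L
Productions for L:
  L → Y num
  L → L L
  L → Y L a
  L → a ;

Found common prefix 'Y' in productions for L

Answer: Yes, L has productions with common prefix 'Y'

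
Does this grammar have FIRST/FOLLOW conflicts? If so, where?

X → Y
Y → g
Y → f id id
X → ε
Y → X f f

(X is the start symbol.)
Yes. X → Y with FOLLOW(X) on { 'f' }

A FIRST/FOLLOW conflict occurs when a non-terminal N has a nullable alternative N → β (β ⇒* ε) and another alternative N → α with FIRST(α) ∩ FOLLOW(N) ≠ ∅: on such a lookahead the parser cannot decide between expanding α and letting N vanish via β.

Nullable non-terminals: X.
FIRST sets used below: FIRST(Y) = { 'f', 'g' }

X: nullable alternative(s) X → ε; FOLLOW(X) = { $, 'f' }
  X → Y: FIRST \ {ε} = { 'f', 'g' } — overlaps FOLLOW(X) on { 'f' }: CONFLICT
  X → ε: FIRST \ {ε} = { } — this is the only nullable alternative, skip

Y has no nullable alternative, so no FIRST/FOLLOW check is needed there.

So the grammar has 1 FIRST/FOLLOW conflict (marked CONFLICT above).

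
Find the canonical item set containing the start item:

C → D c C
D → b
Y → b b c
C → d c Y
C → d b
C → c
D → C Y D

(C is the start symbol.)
First, augment the grammar with C' → C
I₀ = CLOSURE({ [C' → . C] }):
  [C' → . C] has the dot before C: add [C → . D c C], [C → . d c Y], [C → . d b], [C → . c]
  [C → . D c C] has the dot before D: add [D → . b], [D → . C Y D]
No further items can be added.

I₀ = { [C → . D c C], [C → . c], [C → . d b], [C → . d c Y], [C' → . C], [D → . C Y D], [D → . b] }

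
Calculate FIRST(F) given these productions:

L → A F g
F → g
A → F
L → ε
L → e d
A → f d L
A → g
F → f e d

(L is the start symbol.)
To compute FIRST(F), examine every production with F on the left-hand side, reading each right-hand side left to right until a non-nullable symbol is reached.

From F → g:
  - g is a terminal: add 'g' and stop
From F → f e d:
  - f is a terminal: add 'f' and stop

Collecting: FIRST(F) = { 'f', 'g' }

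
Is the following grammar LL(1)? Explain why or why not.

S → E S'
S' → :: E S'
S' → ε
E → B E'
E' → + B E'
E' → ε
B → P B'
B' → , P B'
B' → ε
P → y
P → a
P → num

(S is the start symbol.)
A grammar is LL(1) if for each non-terminal N with multiple productions, the predict sets of those productions are pairwise disjoint, where PREDICT(N → α) = (FIRST(α) \ {ε}) ∪ (FOLLOW(N) if α ⇒* ε).

Relevant sets:
  FOLLOW(S') = { $ }
  FOLLOW(E') = { $, '::' }
  FOLLOW(B') = { $, '+', '::' }

For S':
  PREDICT(S' → :: E S') = { '::' }
  PREDICT(S' → ε) = { $ }
For E':
  PREDICT(E' → '+' B E') = { '+' }
  PREDICT(E' → ε) = { $, '::' }
For B':
  PREDICT(B' → ',' P B') = { ',' }
  PREDICT(B' → ε) = { $, '+', '::' }
For P:
  PREDICT(P → y) = { 'y' }
  PREDICT(P → a) = { 'a' }
  PREDICT(P → num) = { 'num' }
S, E, B have a single production, so nothing to check there.

All predict sets are disjoint. The grammar IS LL(1).

Answer: Yes, the grammar is LL(1).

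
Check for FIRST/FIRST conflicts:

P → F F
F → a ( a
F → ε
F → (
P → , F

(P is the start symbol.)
No FIRST/FIRST conflicts.

A FIRST/FIRST conflict occurs when two productions N → α and N → β for the same non-terminal have FIRST(α) ∩ FIRST(β) ≠ ∅ (with ε ∈ FIRST of a nullable right-hand side, so two nullable alternatives also conflict).

FIRST sets of the non-terminals at (or reachable through a nullable prefix from) the front of some alternative:
  FIRST(F) = { '(', 'a', ε }

Productions for P:
  P → F F: FIRST = { '(', 'a', ε }
  P → , F: FIRST = { ',' }
Productions for F:
  F → a ( a: FIRST = { 'a' }
  F → ε: FIRST = { ε }
  F → (: FIRST = { '(' }

All alternatives of each non-terminal have pairwise disjoint FIRST sets.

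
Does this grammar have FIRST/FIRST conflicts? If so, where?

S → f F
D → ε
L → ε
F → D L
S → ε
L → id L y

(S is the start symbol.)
Productions for S:
  S → f F: FIRST = { 'f' }
  S → ε: FIRST = { ε }
Productions for L:
  L → ε: FIRST = { ε }
  L → id L y: FIRST = { 'id' }
D, F have only one production, so no FIRST/FIRST conflict is possible there.

All alternatives of each non-terminal have pairwise disjoint FIRST sets.

Answer: No FIRST/FIRST conflicts.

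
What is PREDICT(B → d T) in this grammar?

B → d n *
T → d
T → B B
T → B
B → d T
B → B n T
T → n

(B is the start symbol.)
{ 'd' }

PREDICT(B → d T) = (FIRST(RHS) \ {ε}) ∪ (FOLLOW(B) if ε ∈ FIRST(RHS), i.e. RHS ⇒* ε)
FIRST(d T) = { 'd' }
ε ∉ FIRST(d T), so FOLLOW(B) is not added.
PREDICT(B → d T) = { 'd' }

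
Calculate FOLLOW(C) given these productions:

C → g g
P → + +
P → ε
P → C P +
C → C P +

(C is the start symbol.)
{ $, '+', 'g' }

C is the start symbol, so $ ∈ FOLLOW(C).
In P → C P +: C is followed by P '+', add FIRST(P '+') \ {ε} = { '+', 'g' }
In C → C P +: C is followed by P '+', add FIRST(P '+') \ {ε} = { '+', 'g' }

Taking the union: FOLLOW(C) = { $, '+', 'g' }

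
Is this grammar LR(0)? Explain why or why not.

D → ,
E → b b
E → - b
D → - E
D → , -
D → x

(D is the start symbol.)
A grammar is LR(0) if no state in the canonical LR(0) collection has:
  - both a shift item (dot before a terminal) and a complete item (shift-reduce conflict), or
  - two or more complete items (reduce-reduce conflict; the accept item [D' → D .] counts as a complete item here).

Augment with D' → D and build the canonical LR(0) collection (I0 = CLOSURE({[D' → . D]}), then GOTO on every symbol after a dot until no new states appear). It has 11 states:
  I0: { [D → . , -], [D → . ,], [D → . - E], [D → . x], [D' → . D] }  — shift
  I1: { [D → , . -], [D → , .] }  — shift, reduce
  I2: { [D → - . E], [E → . - b], [E → . b b] }  — shift
  I3: { [D' → D .] }  — accept
  I4: { [D → x .] }  — reduce
  I5: { [E → - . b] }  — shift
  I6: { [D → - E .] }  — reduce
  I7: { [E → b . b] }  — shift
  I8: { [E → b b .] }  — reduce
  I9: { [E → - b .] }  — reduce
  I10: { [D → , - .] }  — reduce

Conflict in state I1:
  Shift-reduce conflict between [D → , .] and [D → , . -]
So the grammar is NOT LR(0).

Answer: No. Shift-reduce conflict between [D → , .] and [D → , . -]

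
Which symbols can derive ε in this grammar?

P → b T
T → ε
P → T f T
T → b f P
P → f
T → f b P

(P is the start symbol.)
ε-productions: T → ε
So T is immediately nullable.
No further non-terminal can be added: every production for the remaining non-terminals contains a terminal or a non-nullable non-terminal.
Nullable = { 'T' }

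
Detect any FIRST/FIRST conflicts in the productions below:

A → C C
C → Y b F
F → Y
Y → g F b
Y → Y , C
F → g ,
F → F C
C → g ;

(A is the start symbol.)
Yes. C → Y b F / C → g ';' on { 'g' }; F → Y / F → g ',' on { 'g' }; F → Y / F → F C on { 'g' }; F → g ',' / F → F C on { 'g' }; Y → g F b / Y → Y ',' C on { 'g' }

FIRST sets of the non-terminals at (or reachable through a nullable prefix from) the front of some alternative:
  FIRST(Y) = { 'g' }
  FIRST(F) = { 'g' }

Productions for C:
  C → Y b F: FIRST = { 'g' }
  C → g ;: FIRST = { 'g' }
Productions for F:
  F → Y: FIRST = { 'g' }
  F → g ,: FIRST = { 'g' }
  F → F C: FIRST = { 'g' }
Productions for Y:
  Y → g F b: FIRST = { 'g' }
  Y → Y , C: FIRST = { 'g' }
A has only one production, so no FIRST/FIRST conflict is possible there.

Conflict for C: C → Y b F and C → g ;
  Overlap: { 'g' }
Conflict for F: F → Y and F → g ,
  Overlap: { 'g' }
Conflict for F: F → Y and F → F C
  Overlap: { 'g' }
Conflict for F: F → g , and F → F C
  Overlap: { 'g' }
Conflict for Y: Y → g F b and Y → Y , C
  Overlap: { 'g' }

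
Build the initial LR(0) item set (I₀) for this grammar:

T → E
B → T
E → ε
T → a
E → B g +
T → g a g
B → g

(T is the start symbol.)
{ [B → . T], [B → . g], [E → . B g +], [E → .], [T → . E], [T → . a], [T → . g a g], [T' → . T] }

First, augment the grammar with T' → T
I₀ = CLOSURE({ [T' → . T] }):
  [T' → . T] has the dot before T: add [T → . E], [T → . a], [T → . g a g]
  [T → . E] has the dot before E: add [E → .], [E → . B g +]
  [E → . B g +] has the dot before B: add [B → . T], [B → . g]
No further items can be added.

I₀ = { [B → . T], [B → . g], [E → . B g +], [E → .], [T → . E], [T → . a], [T → . g a g], [T' → . T] }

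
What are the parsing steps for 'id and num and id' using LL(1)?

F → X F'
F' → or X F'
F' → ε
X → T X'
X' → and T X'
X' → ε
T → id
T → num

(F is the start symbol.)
Stack is shown with the top on the left.

Stack          Input                Action
------------------------------------------
F $            id and num and id $  output F → X F'
X F' $         id and num and id $  output X → T X'
T X' F' $      id and num and id $  output T → id
id X' F' $     id and num and id $  match 'id'
X' F' $        and num and id $     output X' → and T X'
and T X' F' $  and num and id $     match 'and'
T X' F' $      num and id $         output T → num
num X' F' $    num and id $         match 'num'
X' F' $        and id $             output X' → and T X'
and T X' F' $  and id $             match 'and'
T X' F' $      id $                 output T → id
id X' F' $     id $                 match 'id'
X' F' $        $                    output X' → ε
F' $           $                    output F' → ε
$              $                    accept

The string is accepted.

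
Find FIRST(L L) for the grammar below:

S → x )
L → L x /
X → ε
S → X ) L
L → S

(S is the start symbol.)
{ ')', 'x' }

FIRST sets of the non-terminals involved (from the grammar, by fixed-point iteration):
  FIRST(L) = { ')', 'x' }

To compute FIRST(L L), process the symbols left to right:
Symbol L is a non-terminal. Add FIRST(L) \ {ε} = { ')', 'x' }
L is not nullable (ε ∉ FIRST(L)), so stop here.
FIRST(L L) = { ')', 'x' }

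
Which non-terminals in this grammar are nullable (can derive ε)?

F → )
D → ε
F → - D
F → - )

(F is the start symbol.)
ε-productions: D → ε
So D is immediately nullable.
No further non-terminal can be added: every production for the remaining non-terminals contains a terminal or a non-nullable non-terminal.
Nullable = { 'D' }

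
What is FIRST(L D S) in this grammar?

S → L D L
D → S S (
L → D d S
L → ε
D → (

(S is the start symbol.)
FIRST sets of the non-terminals involved (from the grammar, by fixed-point iteration):
  FIRST(L) = { '(', ε }
  FIRST(D) = { '(' }

To compute FIRST(L D S), process the symbols left to right:
Symbol L is a non-terminal. Add FIRST(L) \ {ε} = { '(' }
L is nullable (ε ∈ FIRST(L)), continue to the next symbol.
Symbol D is a non-terminal. Add FIRST(D) \ {ε} = { '(' }
D is not nullable (ε ∉ FIRST(D)), so stop here.
FIRST(L D S) = { '(' }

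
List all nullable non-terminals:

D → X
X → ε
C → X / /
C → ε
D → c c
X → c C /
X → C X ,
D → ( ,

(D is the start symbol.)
{ 'C', 'D', 'X' }

A non-terminal is nullable if it can derive ε (the empty string): either it has an ε-production, or it has a production whose right-hand side consists entirely of nullable non-terminals.

ε-productions: X → ε, C → ε
So X, C are immediately nullable.
D → X: every symbol on the right is nullable, so D is nullable too.
Every non-terminal is now nullable.
Nullable = { 'C', 'D', 'X' }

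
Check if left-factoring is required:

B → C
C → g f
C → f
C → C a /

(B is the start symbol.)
No, left-factoring is not needed

Left-factoring is needed when two productions for the same non-terminal
share a common prefix on the right-hand side.

Productions for C:
  C → g f
  C → f
  C → C a /

No common prefixes found.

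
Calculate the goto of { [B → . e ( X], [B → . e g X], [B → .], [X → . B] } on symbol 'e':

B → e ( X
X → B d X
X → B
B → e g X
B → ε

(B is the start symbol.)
{ [B → e . ( X], [B → e . g X] }

GOTO(I, 'e') = CLOSURE({ [A → αX.β] : [A → α.Xβ] ∈ I, X = 'e' })

Items with dot before 'e', with the dot advanced:
  [B → . e ( X] → [B → e . ( X]
  [B → . e g X] → [B → e . g X]
Closure adds nothing (no advanced item has the dot before a non-terminal).

GOTO = { [B → e . ( X], [B → e . g X] }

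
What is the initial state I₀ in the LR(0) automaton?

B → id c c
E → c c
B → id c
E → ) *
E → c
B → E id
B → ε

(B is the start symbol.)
First, augment the grammar with B' → B
I₀ = CLOSURE({ [B' → . B] }):
  [B' → . B] has the dot before B: add [B → . id c c], [B → . id c], [B → . E id], [B → .]
  [B → . E id] has the dot before E: add [E → . c c], [E → . ) *], [E → . c]
No further items can be added.

I₀ = { [B → . E id], [B → . id c c], [B → . id c], [B → .], [B' → . B], [E → . ) *], [E → . c c], [E → . c] }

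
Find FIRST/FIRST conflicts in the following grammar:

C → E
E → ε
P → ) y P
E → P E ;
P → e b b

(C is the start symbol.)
FIRST sets of the non-terminals at (or reachable through a nullable prefix from) the front of some alternative:
  FIRST(P) = { ')', 'e' }

Productions for E:
  E → ε: FIRST = { ε }
  E → P E ;: FIRST = { ')', 'e' }
Productions for P:
  P → ) y P: FIRST = { ')' }
  P → e b b: FIRST = { 'e' }
C has only one production, so no FIRST/FIRST conflict is possible there.

All alternatives of each non-terminal have pairwise disjoint FIRST sets.

Answer: No FIRST/FIRST conflicts.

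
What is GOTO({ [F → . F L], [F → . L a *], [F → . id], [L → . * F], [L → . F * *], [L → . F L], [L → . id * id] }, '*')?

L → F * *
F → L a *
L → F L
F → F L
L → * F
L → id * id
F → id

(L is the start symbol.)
{ [F → . F L], [F → . L a *], [F → . id], [L → * . F], [L → . * F], [L → . F * *], [L → . F L], [L → . id * id] }

GOTO(I, '*') = CLOSURE({ [A → αX.β] : [A → α.Xβ] ∈ I, X = '*' })

Items with dot before '*', with the dot advanced:
  [L → . * F] → [L → * . F]
Closure of the advanced items:
  [L → * . F] has the dot before F: add [F → . L a *], [F → . F L], [F → . id]
  [F → . L a *] has the dot before L: add [L → . F * *], [L → . F L], [L → . * F], [L → . id * id]

GOTO = { [F → . F L], [F → . L a *], [F → . id], [L → * . F], [L → . * F], [L → . F * *], [L → . F L], [L → . id * id] }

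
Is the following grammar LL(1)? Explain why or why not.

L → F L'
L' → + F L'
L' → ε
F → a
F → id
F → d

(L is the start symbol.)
Yes, the grammar is LL(1).

Relevant sets:
  FOLLOW(L') = { $ }

For L':
  PREDICT(L' → '+' F L') = { '+' }
  PREDICT(L' → ε) = { $ }
For F:
  PREDICT(F → a) = { 'a' }
  PREDICT(F → id) = { 'id' }
  PREDICT(F → d) = { 'd' }
L has a single production, so nothing to check there.

All predict sets are disjoint. The grammar IS LL(1).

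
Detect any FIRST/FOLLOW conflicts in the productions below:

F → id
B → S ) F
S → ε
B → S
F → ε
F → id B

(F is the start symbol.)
A FIRST/FOLLOW conflict occurs when a non-terminal N has a nullable alternative N → β (β ⇒* ε) and another alternative N → α with FIRST(α) ∩ FOLLOW(N) ≠ ∅: on such a lookahead the parser cannot decide between expanding α and letting N vanish via β.

Nullable non-terminals: B, F, S.
FIRST sets used below: FIRST(S) = { ε }

B: nullable alternative(s) B → S; FOLLOW(B) = { $ }
  B → S ) F: FIRST \ {ε} = { ')' } — disjoint from FOLLOW(B)
  B → S: FIRST \ {ε} = { } — this is the only nullable alternative, skip

F: nullable alternative(s) F → ε; FOLLOW(F) = { $ }
  F → id: FIRST \ {ε} = { 'id' } — disjoint from FOLLOW(F)
  F → ε: FIRST \ {ε} = { } — this is the only nullable alternative, skip
  F → id B: FIRST \ {ε} = { 'id' } — disjoint from FOLLOW(F)
S has a nullable alternative but only one production, so nothing to check.

No FIRST/FOLLOW conflicts found.

Answer: No FIRST/FOLLOW conflicts.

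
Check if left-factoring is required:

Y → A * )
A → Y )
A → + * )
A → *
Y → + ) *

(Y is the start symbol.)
No, left-factoring is not needed

Left-factoring is needed when two productions for the same non-terminal
share a common prefix on the right-hand side.

Productions for Y:
  Y → A * )
  Y → + ) *
Productions for A:
  A → Y )
  A → + * )
  A → *

No common prefixes found.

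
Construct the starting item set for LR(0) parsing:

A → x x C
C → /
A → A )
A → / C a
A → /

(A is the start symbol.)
{ [A → . / C a], [A → . /], [A → . A )], [A → . x x C], [A' → . A] }

First, augment the grammar with A' → A
I₀ = CLOSURE({ [A' → . A] }):
  [A' → . A] has the dot before A: add [A → . x x C], [A → . A )], [A → . / C a], [A → . /]
No further items can be added.

I₀ = { [A → . / C a], [A → . /], [A → . A )], [A → . x x C], [A' → . A] }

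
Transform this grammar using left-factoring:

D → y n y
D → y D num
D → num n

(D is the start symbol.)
D → y D'
D' → n y
D' → D num
D → num n

Left-factoring transforms A → αβ₁ | αβ₂ into A → αA' and A' → β₁ | β₂
(α is the longest common prefix among the alternatives). Repeat until
no nonterminal has two alternatives with a common prefix.

Round 1: D has alternatives sharing prefix 'y'. Introduce D': D → y D'
  Add: D' → n y
  Add: D' → D num

No remaining common prefixes — done.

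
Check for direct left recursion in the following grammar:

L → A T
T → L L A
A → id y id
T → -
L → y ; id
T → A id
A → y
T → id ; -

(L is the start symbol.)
L → A T: starts with A
T → L L A: starts with L
A → id y id: starts with id
T → -: starts with '-'
L → y ; id: starts with y
T → A id: starts with A
A → y: starts with y
T → id ; -: starts with id

No direct left recursion found.

Answer: No direct left recursion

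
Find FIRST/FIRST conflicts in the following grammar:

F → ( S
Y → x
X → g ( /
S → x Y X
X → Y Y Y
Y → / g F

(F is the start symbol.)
A FIRST/FIRST conflict occurs when two productions N → α and N → β for the same non-terminal have FIRST(α) ∩ FIRST(β) ≠ ∅ (with ε ∈ FIRST of a nullable right-hand side, so two nullable alternatives also conflict).

FIRST sets of the non-terminals at (or reachable through a nullable prefix from) the front of some alternative:
  FIRST(Y) = { '/', 'x' }

Productions for Y:
  Y → x: FIRST = { 'x' }
  Y → / g F: FIRST = { '/' }
Productions for X:
  X → g ( /: FIRST = { 'g' }
  X → Y Y Y: FIRST = { '/', 'x' }
F, S have only one production, so no FIRST/FIRST conflict is possible there.

All alternatives of each non-terminal have pairwise disjoint FIRST sets.

Answer: No FIRST/FIRST conflicts.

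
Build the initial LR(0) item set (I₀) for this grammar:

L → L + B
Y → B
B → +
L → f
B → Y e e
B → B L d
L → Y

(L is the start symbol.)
{ [B → . +], [B → . B L d], [B → . Y e e], [L → . L + B], [L → . Y], [L → . f], [L' → . L], [Y → . B] }

First, augment the grammar with L' → L
I₀ = CLOSURE({ [L' → . L] }):
  [L' → . L] has the dot before L: add [L → . L + B], [L → . f], [L → . Y]
  [L → . Y] has the dot before Y: add [Y → . B]
  [Y → . B] has the dot before B: add [B → . +], [B → . Y e e], [B → . B L d]
No further items can be added.

I₀ = { [B → . +], [B → . B L d], [B → . Y e e], [L → . L + B], [L → . Y], [L → . f], [L' → . L], [Y → . B] }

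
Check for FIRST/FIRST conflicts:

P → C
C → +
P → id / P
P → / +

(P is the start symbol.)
FIRST sets of the non-terminals at (or reachable through a nullable prefix from) the front of some alternative:
  FIRST(C) = { '+' }

Productions for P:
  P → C: FIRST = { '+' }
  P → id / P: FIRST = { 'id' }
  P → / +: FIRST = { '/' }
C has only one production, so no FIRST/FIRST conflict is possible there.

All alternatives of each non-terminal have pairwise disjoint FIRST sets.

Answer: No FIRST/FIRST conflicts.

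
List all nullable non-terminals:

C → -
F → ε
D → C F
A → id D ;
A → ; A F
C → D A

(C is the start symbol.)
ε-productions: F → ε
So F is immediately nullable.
No further non-terminal can be added: every production for the remaining non-terminals contains a terminal or a non-nullable non-terminal.
Nullable = { 'F' }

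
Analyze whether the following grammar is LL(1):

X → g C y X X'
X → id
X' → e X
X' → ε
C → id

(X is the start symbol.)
No. Predict set conflict for X': { 'e' }

Relevant sets:
  FOLLOW(X') = { $, 'e' }

For X:
  PREDICT(X → g C y X X') = { 'g' }
  PREDICT(X → id) = { 'id' }
For X':
  PREDICT(X' → e X) = { 'e' }
  PREDICT(X' → ε) = { $, 'e' }
C has a single production, so nothing to check there.

Conflict found: Predict set conflict for X': { 'e' }
The grammar is NOT LL(1).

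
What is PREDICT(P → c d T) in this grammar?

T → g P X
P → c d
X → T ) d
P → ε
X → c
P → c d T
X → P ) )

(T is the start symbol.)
{ 'c' }

PREDICT(P → c d T) = (FIRST(RHS) \ {ε}) ∪ (FOLLOW(P) if ε ∈ FIRST(RHS), i.e. RHS ⇒* ε)
FIRST(c d T) = { 'c' }
ε ∉ FIRST(c d T), so FOLLOW(P) is not added.
PREDICT(P → c d T) = { 'c' }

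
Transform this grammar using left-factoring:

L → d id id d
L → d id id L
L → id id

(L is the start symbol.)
L → d id id L'
L' → d
L' → L
L → id id

Left-factoring transforms A → αβ₁ | αβ₂ into A → αA' and A' → β₁ | β₂
(α is the longest common prefix among the alternatives). Repeat until
no nonterminal has two alternatives with a common prefix.

Round 1: L has alternatives sharing prefix 'd id id'. Introduce L': L → d id id L'
  Add: L' → d
  Add: L' → L

No remaining common prefixes — done.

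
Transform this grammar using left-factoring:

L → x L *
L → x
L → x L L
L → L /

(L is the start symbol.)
Left-factoring transforms A → αβ₁ | αβ₂ into A → αA' and A' → β₁ | β₂
(α is the longest common prefix among the alternatives). Repeat until
no nonterminal has two alternatives with a common prefix.

Round 1: L has alternatives sharing prefix 'x'. Introduce L': L → x L'
  Add: L' → L *
  Add: L' → ε
  Add: L' → L L

Round 2: L' has alternatives sharing prefix 'L'. Introduce L'': L' → L L''
  Add: L'' → *
  Add: L'' → L

No remaining common prefixes — done.

Resulting grammar:
L → x L'
L' → L L''
L'' → *
L'' → L
L' → ε
L → L /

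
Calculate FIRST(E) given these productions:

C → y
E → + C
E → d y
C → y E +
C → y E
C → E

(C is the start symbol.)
From E → + C:
  - '+' is a terminal: add '+' and stop
From E → d y:
  - d is a terminal: add 'd' and stop

Collecting: FIRST(E) = { '+', 'd' }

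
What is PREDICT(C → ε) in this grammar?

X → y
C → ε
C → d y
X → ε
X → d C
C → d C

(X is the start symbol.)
{ $ }

PREDICT(C → ε) = (FIRST(RHS) \ {ε}) ∪ (FOLLOW(C) if ε ∈ FIRST(RHS), i.e. RHS ⇒* ε)
The right-hand side is ε (FIRST(ε) = { ε }), so the predict set is FOLLOW(C) = { $ }
PREDICT(C → ε) = { $ }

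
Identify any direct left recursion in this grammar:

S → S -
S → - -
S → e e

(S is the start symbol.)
Yes, S is left-recursive

S → S -: LEFT RECURSIVE (starts with S)
S → - -: starts with '-'
S → e e: starts with e

The grammar has direct left recursion on: S.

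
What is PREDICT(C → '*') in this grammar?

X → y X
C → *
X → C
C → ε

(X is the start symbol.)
PREDICT(C → '*') = (FIRST(RHS) \ {ε}) ∪ (FOLLOW(C) if ε ∈ FIRST(RHS), i.e. RHS ⇒* ε)
FIRST('*') = { '*' }
ε ∉ FIRST('*'), so FOLLOW(C) is not added.
PREDICT(C → '*') = { '*' }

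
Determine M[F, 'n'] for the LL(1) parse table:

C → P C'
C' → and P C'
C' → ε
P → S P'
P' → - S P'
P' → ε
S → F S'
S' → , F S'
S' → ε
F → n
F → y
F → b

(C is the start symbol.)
F → n

To find M[F, 'n'], we find productions for F where 'n' is in the predict set (PREDICT(N → α) = (FIRST(α) \ {ε}) ∪ (FOLLOW(N) if α ⇒* ε)).

F → n: PREDICT = { 'n' }
  'n' is in predict set, so this production goes in M[F, 'n']
F → y: PREDICT = { 'y' }
F → b: PREDICT = { 'b' }

M[F, 'n'] = F → n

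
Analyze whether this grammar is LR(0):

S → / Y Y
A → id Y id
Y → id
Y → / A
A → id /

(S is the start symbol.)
No. Shift-reduce conflict between [A → id / .] and [A → . id /]

Augment with S' → S and build the canonical LR(0) collection (I0 = CLOSURE({[S' → . S]}), then GOTO on every symbol after a dot until no new states appear). It has 12 states:
  I0: { [S → . / Y Y], [S' → . S] }  — shift
  I1: { [S → / . Y Y], [Y → . / A], [Y → . id] }  — shift
  I2: { [S' → S .] }  — accept
  I3: { [A → . id /], [A → . id Y id], [Y → / . A] }  — shift
  I4: { [S → / Y . Y], [Y → . / A], [Y → . id] }  — shift
  I5: { [Y → id .] }  — reduce
  I6: { [S → / Y Y .] }  — reduce
  I7: { [Y → / A .] }  — reduce
  I8: { [A → id . /], [A → id . Y id], [Y → . / A], [Y → . id] }  — shift
  I9: { [A → . id /], [A → . id Y id], [A → id / .], [Y → / . A] }  — shift, reduce
  I10: { [A → id Y . id] }  — shift
  I11: { [A → id Y id .] }  — reduce

Conflict in state I9:
  Shift-reduce conflict between [A → id / .] and [A → . id /]
So the grammar is NOT LR(0).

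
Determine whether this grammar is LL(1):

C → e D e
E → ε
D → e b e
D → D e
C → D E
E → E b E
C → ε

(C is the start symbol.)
A grammar is LL(1) if for each non-terminal N with multiple productions, the predict sets of those productions are pairwise disjoint, where PREDICT(N → α) = (FIRST(α) \ {ε}) ∪ (FOLLOW(N) if α ⇒* ε).

Relevant sets:
  FIRST(D) = { 'e' }
  FIRST(E) = { 'b', ε }
  FOLLOW(C) = { $ }
  FOLLOW(E) = { $, 'b' }

For C:
  PREDICT(C → e D e) = { 'e' }
  PREDICT(C → D E) = { 'e' }
  PREDICT(C → ε) = { $ }
For E:
  PREDICT(E → ε) = { $, 'b' }
  PREDICT(E → E b E) = { 'b' }
For D:
  PREDICT(D → e b e) = { 'e' }
  PREDICT(D → D e) = { 'e' }

Conflict found: Predict set conflict for C: { 'e' }
The grammar is NOT LL(1).

Answer: No. Predict set conflict for C: { 'e' }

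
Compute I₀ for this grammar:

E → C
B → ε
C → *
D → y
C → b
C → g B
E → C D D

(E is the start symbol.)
{ [C → . *], [C → . b], [C → . g B], [E → . C D D], [E → . C], [E' → . E] }

First, augment the grammar with E' → E
I₀ = CLOSURE({ [E' → . E] }):
  [E' → . E] has the dot before E: add [E → . C], [E → . C D D]
  [E → . C] has the dot before C: add [C → . *], [C → . b], [C → . g B]
No further items can be added.

I₀ = { [C → . *], [C → . b], [C → . g B], [E → . C D D], [E → . C], [E' → . E] }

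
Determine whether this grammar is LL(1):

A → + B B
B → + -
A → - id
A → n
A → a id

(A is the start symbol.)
A grammar is LL(1) if for each non-terminal N with multiple productions, the predict sets of those productions are pairwise disjoint, where PREDICT(N → α) = (FIRST(α) \ {ε}) ∪ (FOLLOW(N) if α ⇒* ε).

For A:
  PREDICT(A → '+' B B) = { '+' }
  PREDICT(A → '-' id) = { '-' }
  PREDICT(A → n) = { 'n' }
  PREDICT(A → a id) = { 'a' }
B has a single production, so nothing to check there.

All predict sets are disjoint. The grammar IS LL(1).

Answer: Yes, the grammar is LL(1).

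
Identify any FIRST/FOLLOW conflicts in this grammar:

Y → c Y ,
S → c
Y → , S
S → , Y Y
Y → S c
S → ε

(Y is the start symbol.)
A FIRST/FOLLOW conflict occurs when a non-terminal N has a nullable alternative N → β (β ⇒* ε) and another alternative N → α with FIRST(α) ∩ FOLLOW(N) ≠ ∅: on such a lookahead the parser cannot decide between expanding α and letting N vanish via β.

Nullable non-terminals: S.

S: nullable alternative(s) S → ε; FOLLOW(S) = { $, ',', 'c' }
  S → c: FIRST \ {ε} = { 'c' } — overlaps FOLLOW(S) on { 'c' }: CONFLICT
  S → , Y Y: FIRST \ {ε} = { ',' } — overlaps FOLLOW(S) on { ',' }: CONFLICT
  S → ε: FIRST \ {ε} = { } — this is the only nullable alternative, skip

Y has no nullable alternative, so no FIRST/FOLLOW check is needed there.

So the grammar has 2 FIRST/FOLLOW conflicts (marked CONFLICT above).

Answer: Yes. S → c with FOLLOW(S) on { 'c' }; S → ',' Y Y with FOLLOW(S) on { ',' }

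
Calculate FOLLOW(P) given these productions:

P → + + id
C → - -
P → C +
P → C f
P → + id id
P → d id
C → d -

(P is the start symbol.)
{ $ }

To compute FOLLOW(P), find every occurrence of P on a right-hand side N → α P β: add FIRST(β) \ {ε}, and if β is empty or nullable also add FOLLOW(N). Iterate to a fixed point.

P is the start symbol, so $ ∈ FOLLOW(P).
P does not occur on any right-hand side.

Taking the union: FOLLOW(P) = { $ }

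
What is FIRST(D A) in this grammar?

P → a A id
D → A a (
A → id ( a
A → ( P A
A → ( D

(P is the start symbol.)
{ '(', 'id' }

FIRST sets of the non-terminals involved (from the grammar, by fixed-point iteration):
  FIRST(D) = { '(', 'id' }

To compute FIRST(D A), process the symbols left to right:
Symbol D is a non-terminal. Add FIRST(D) \ {ε} = { '(', 'id' }
D is not nullable (ε ∉ FIRST(D)), so stop here.
FIRST(D A) = { '(', 'id' }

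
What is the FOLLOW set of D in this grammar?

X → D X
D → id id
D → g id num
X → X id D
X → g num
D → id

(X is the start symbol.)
To compute FOLLOW(D), find every occurrence of D on a right-hand side N → α D β: add FIRST(β) \ {ε}, and if β is empty or nullable also add FOLLOW(N). Iterate to a fixed point.

In X → D X: D is followed by X, add FIRST(X) \ {ε} = { 'g', 'id' }
In X → X id D: D is at the end, add FOLLOW(X)

The FOLLOW sets referred to above (computed the same way, to a fixed point):
  FOLLOW(X) = { $, 'id' }

Taking the union: FOLLOW(D) = { $, 'g', 'id' }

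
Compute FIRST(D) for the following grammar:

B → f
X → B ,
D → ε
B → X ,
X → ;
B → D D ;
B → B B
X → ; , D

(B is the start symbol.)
{ ε }

To compute FIRST(D), examine every production with D on the left-hand side, reading each right-hand side left to right until a non-nullable symbol is reached.

From D → ε:
  - ε-production, so ε ∈ FIRST(D)

Collecting: FIRST(D) = { ε }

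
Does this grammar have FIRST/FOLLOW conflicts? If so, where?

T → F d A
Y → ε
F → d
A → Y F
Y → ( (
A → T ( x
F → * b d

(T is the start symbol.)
No FIRST/FOLLOW conflicts.

Nullable non-terminals: Y.

Y: nullable alternative(s) Y → ε; FOLLOW(Y) = { '*', 'd' }
  Y → ε: FIRST \ {ε} = { } — this is the only nullable alternative, skip
  Y → ( (: FIRST \ {ε} = { '(' } — disjoint from FOLLOW(Y)

A, F, T have no nullable alternative, so no FIRST/FOLLOW check is needed there.

No FIRST/FOLLOW conflicts found.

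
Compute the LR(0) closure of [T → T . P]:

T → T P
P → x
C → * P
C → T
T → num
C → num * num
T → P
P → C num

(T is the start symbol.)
{ [C → . * P], [C → . T], [C → . num * num], [P → . C num], [P → . x], [T → . P], [T → . T P], [T → . num], [T → T . P] }

Start with: [T → T . P]
  [T → T . P] has the dot before P: add [P → . x], [P → . C num]
  [P → . C num] has the dot before C: add [C → . * P], [C → . T], [C → . num * num]
  [C → . T] has the dot before T: add [T → . T P], [T → . num], [T → . P]
No further items can be added.

CLOSURE = { [C → . * P], [C → . T], [C → . num * num], [P → . C num], [P → . x], [T → . P], [T → . T P], [T → . num], [T → T . P] }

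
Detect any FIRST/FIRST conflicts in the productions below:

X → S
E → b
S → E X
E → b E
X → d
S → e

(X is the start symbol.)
Yes. E → b / E → b E on { 'b' }

FIRST sets of the non-terminals at (or reachable through a nullable prefix from) the front of some alternative:
  FIRST(S) = { 'b', 'e' }
  FIRST(E) = { 'b' }

Productions for X:
  X → S: FIRST = { 'b', 'e' }
  X → d: FIRST = { 'd' }
Productions for E:
  E → b: FIRST = { 'b' }
  E → b E: FIRST = { 'b' }
Productions for S:
  S → E X: FIRST = { 'b' }
  S → e: FIRST = { 'e' }

Conflict for E: E → b and E → b E
  Overlap: { 'b' }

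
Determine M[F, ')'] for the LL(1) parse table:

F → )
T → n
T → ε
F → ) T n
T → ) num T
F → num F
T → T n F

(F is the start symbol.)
F → ), F → ) T n

To find M[F, ')'], we find productions for F where ')' is in the predict set (PREDICT(N → α) = (FIRST(α) \ {ε}) ∪ (FOLLOW(N) if α ⇒* ε)).

F → ): PREDICT = { ')' }
  ')' is in predict set, so this production goes in M[F, ')']
F → ) T n: PREDICT = { ')' }
  ')' is in predict set, so this production goes in M[F, ')']
F → num F: PREDICT = { 'num' }

M[F, ')'] = F → ), F → ) T n  (a multiply-defined cell — the grammar is not LL(1))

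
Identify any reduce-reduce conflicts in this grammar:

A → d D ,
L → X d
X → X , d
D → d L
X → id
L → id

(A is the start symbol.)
Yes — I7: [L → id .] vs [X → id .]

A reduce-reduce conflict occurs when an LR(0) state has two complete items [A → α .] and [B → β .] — both call for a reduction, and with no lookahead the parser cannot choose between them.

Augment with A' → A and build the canonical LR(0) collection (I0 = CLOSURE({[A' → . A]}), then GOTO on every symbol after a dot until no new states appear). It has 12 states:
  I0: { [A → . d D ,], [A' → . A] }  — shift
  I1: { [A' → A .] }  — accept
  I2: { [A → d . D ,], [D → . d L] }  — shift
  I3: { [A → d D . ,] }  — shift
  I4: { [D → d . L], [L → . X d], [L → . id], [X → . X , d], [X → . id] }  — shift
  I5: { [D → d L .] }  — reduce
  I6: { [L → X . d], [X → X . , d] }  — shift
  I7: { [L → id .], [X → id .] }  — 2 reduces
  I8: { [X → X , . d] }  — shift
  I9: { [L → X d .] }  — reduce
  I10: { [X → X , d .] }  — reduce
  I11: { [A → d D , .] }  — reduce

I7 contains complete items [L → id .], [X → id .] — reduce-reduce conflict.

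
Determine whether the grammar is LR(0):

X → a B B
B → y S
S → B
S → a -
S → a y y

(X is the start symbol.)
Yes, the grammar is LR(0)

A grammar is LR(0) if no state in the canonical LR(0) collection has:
  - both a shift item (dot before a terminal) and a complete item (shift-reduce conflict), or
  - two or more complete items (reduce-reduce conflict; the accept item [X' → X .] counts as a complete item here).

Augment with X' → X and build the canonical LR(0) collection (I0 = CLOSURE({[X' → . X]}), then GOTO on every symbol after a dot until no new states appear). It has 12 states:
  I0: { [X → . a B B], [X' → . X] }  — shift
  I1: { [X' → X .] }  — accept
  I2: { [B → . y S], [X → a . B B] }  — shift
  I3: { [B → . y S], [X → a B . B] }  — shift
  I4: { [B → . y S], [B → y . S], [S → . B], [S → . a -], [S → . a y y] }  — shift
  I5: { [S → B .] }  — reduce
  I6: { [B → y S .] }  — reduce
  I7: { [S → a . -], [S → a . y y] }  — shift
  I8: { [S → a - .] }  — reduce
  I9: { [S → a y . y] }  — shift
  I10: { [S → a y y .] }  — reduce
  I11: { [X → a B B .] }  — reduce

Every state is either a pure shift/goto state or contains exactly one complete item and nothing to shift — no conflicts. The grammar is LR(0).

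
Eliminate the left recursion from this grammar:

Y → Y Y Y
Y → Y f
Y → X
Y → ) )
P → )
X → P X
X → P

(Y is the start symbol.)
Y → X Y'
Y → ) ) Y'
Y' → Y Y Y'
Y' → f Y'
Y' → ε
P → )
X → P X
X → P

Y is directly left-recursive. The standard transformation for
  A → A α₁ | ... | A α_m | β₁ | ... | β_n
is
  A  → β₁ A' | ... | β_n A'
  A' → α₁ A' | ... | α_m A' | ε

Y → X becomes Y → X Y'
Y → ) ) becomes Y → ) ) Y'
Y → Y Y Y becomes Y' → Y Y Y'
Y → Y f becomes Y' → f Y'
Add Y' → ε

Productions for other non-terminals are unchanged:
  P → )
  X → P X
  X → P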